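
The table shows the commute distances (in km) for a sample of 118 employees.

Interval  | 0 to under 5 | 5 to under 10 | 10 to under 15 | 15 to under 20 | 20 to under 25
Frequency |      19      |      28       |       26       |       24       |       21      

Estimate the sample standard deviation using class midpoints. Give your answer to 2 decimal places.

6.73

Midpoints: 2.5, 7.5, 12.5, 17.5, 22.5
n = 118, Σfm = 1475, mean = 12.5000
Σfm² = 23737.5
Σf(m − x̄)² = Σfm² − (Σfm)²/n = 23737.5 − 1475²/118 = 5300.0000
Sample variance = 5300.0000 / 117 = 45.2991
Standard deviation = √45.2991 = 6.7305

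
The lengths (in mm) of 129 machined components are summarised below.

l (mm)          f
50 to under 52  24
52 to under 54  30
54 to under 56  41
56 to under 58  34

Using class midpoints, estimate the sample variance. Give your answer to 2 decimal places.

4.53

Midpoints: 51, 53, 55, 57
n = 129, Σfm = 7007, mean = 54.3178
Σfm² = 381185
Σf(m − x̄)² = Σfm² − (Σfm)²/n = 381185 − 7007²/129 = 579.9690
Sample variance = 579.9690 / 128 = 4.5310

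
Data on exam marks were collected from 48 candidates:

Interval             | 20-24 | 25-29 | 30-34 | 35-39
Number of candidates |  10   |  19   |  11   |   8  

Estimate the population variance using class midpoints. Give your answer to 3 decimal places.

24.468

Midpoints: 22, 27, 32, 37
n = 48, Σfm = 1381, mean = 28.7708
Σfm² = 40907
Σf(m − x̄)² = Σfm² − (Σfm)²/n = 40907 − 1381²/48 = 1174.4792
Population variance = 1174.4792 / 48 = 24.4683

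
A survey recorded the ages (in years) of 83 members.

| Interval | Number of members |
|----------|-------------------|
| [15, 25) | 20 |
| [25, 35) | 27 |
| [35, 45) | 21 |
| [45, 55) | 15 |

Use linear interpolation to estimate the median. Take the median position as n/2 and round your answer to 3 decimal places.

Cumulative frequencies: 20, 47, 68, 83
n = 83; position = n/2 = 41.5.
This falls in the class [25, 35): L = 25, F = 20, f = 27, h = 10.
Median ≈ 25 + ((41.5 − 20) / 27) × 10 = 32.9630

32.963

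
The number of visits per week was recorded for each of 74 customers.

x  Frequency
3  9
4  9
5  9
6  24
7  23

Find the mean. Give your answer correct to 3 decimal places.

Values: 3, 4, 5, 6, 7
Σfx = 9×3 + 9×4 + 9×5 + 24×6 + 23×7 = 413
n = Σf = 74
Mean = 413 / 74 = 5.5811

5.581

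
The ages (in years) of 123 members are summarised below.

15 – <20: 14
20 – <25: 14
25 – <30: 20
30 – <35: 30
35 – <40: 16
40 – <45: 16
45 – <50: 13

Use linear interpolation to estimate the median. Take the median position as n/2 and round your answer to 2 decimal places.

Cumulative frequencies: 14, 28, 48, 78, 94, 110, 123
n = 123; position = n/2 = 61.5.
This falls in the class 30 – <35: L = 30, F = 48, f = 30, h = 5.
Median ≈ 30 + ((61.5 − 48) / 30) × 5 = 32.2500

32.25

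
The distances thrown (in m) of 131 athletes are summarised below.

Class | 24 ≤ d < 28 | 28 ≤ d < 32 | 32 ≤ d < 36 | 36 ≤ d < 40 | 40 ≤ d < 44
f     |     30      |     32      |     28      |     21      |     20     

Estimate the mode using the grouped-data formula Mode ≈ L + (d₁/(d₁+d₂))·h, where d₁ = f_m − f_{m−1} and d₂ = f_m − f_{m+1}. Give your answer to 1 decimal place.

29.3

Modal class: 28 ≤ d < 32 (highest frequency 32).
d₁ = 32 − 30 = 2, d₂ = 32 − 28 = 4
Mode ≈ 28 + (2/(2+4)) × 4 = 28 + 1.3333 = 29.3333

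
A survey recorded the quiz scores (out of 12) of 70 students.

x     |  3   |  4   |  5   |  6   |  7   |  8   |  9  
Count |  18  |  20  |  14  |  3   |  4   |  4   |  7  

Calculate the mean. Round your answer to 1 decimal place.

Values: 3, 4, 5, 6, 7, 8, 9
Σfx = 18×3 + 20×4 + 14×5 + 3×6 + 4×7 + 4×8 + 7×9 = 345
n = Σf = 70
Mean = 345 / 70 = 4.9286

4.9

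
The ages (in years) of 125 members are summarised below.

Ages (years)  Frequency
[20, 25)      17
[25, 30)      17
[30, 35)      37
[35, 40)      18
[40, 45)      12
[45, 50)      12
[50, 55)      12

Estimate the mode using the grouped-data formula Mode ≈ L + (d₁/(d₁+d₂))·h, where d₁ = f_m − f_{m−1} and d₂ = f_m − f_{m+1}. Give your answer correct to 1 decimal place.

Modal class: [30, 35) (highest frequency 37).
d₁ = 37 − 17 = 20, d₂ = 37 − 18 = 19
Mode ≈ 30 + (20/(20+19)) × 5 = 30 + 2.5641 = 32.5641

32.6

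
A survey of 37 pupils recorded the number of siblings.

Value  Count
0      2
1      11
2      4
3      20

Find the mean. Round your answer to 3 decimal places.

Values: 0, 1, 2, 3
Σfx = 2×0 + 11×1 + 4×2 + 20×3 = 79
n = Σf = 37
Mean = 79 / 37 = 2.1351

2.135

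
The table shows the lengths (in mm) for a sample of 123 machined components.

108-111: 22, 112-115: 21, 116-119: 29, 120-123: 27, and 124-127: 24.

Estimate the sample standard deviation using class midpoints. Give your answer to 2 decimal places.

Midpoints: 109.5, 113.5, 117.5, 121.5, 125.5
n = 123, Σfm = 14492.5, mean = 117.8252
Σfm² = 1711280.75
Σf(m − x̄)² = Σfm² − (Σfm)²/n = 1711280.75 − 14492.5²/123 = 3698.9919
Sample variance = 3698.9919 / 122 = 30.3196
Standard deviation = √30.3196 = 5.5063

5.51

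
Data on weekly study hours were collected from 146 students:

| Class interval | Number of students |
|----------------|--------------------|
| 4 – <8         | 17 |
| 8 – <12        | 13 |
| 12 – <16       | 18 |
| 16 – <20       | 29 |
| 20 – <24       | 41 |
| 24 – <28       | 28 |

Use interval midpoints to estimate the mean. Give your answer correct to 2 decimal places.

Midpoints: 6, 10, 14, 18, 22, 26
Σfm = 17×6 + 13×10 + 18×14 + 29×18 + 41×22 + 28×26 = 2636
n = Σf = 146
Mean = 2636 / 146 = 18.0548

18.05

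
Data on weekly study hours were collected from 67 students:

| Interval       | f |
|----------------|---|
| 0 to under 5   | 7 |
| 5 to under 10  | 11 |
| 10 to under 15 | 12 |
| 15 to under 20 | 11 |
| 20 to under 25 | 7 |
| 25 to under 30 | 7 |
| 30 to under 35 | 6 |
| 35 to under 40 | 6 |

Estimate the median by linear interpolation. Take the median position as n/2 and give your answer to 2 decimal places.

Cumulative frequencies: 7, 18, 30, 41, 48, 55, 61, 67
n = 67; position = n/2 = 33.5.
This falls in the class 15 to under 20: L = 15, F = 30, f = 11, h = 5.
Median ≈ 15 + ((33.5 − 30) / 11) × 5 = 16.5909

16.59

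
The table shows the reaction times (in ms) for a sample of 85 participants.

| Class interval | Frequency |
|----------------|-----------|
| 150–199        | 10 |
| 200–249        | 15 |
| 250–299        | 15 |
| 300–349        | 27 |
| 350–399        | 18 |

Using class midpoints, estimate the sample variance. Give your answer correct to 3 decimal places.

Midpoints: 174.5, 224.5, 274.5, 324.5, 374.5
n = 85, Σfm = 24732.5, mean = 290.9706
Σfm² = 7558371.25
Σf(m − x̄)² = Σfm² − (Σfm)²/n = 7558371.25 − 24732.5²/85 = 361941.1765
Sample variance = 361941.1765 / 84 = 4308.8235

4308.824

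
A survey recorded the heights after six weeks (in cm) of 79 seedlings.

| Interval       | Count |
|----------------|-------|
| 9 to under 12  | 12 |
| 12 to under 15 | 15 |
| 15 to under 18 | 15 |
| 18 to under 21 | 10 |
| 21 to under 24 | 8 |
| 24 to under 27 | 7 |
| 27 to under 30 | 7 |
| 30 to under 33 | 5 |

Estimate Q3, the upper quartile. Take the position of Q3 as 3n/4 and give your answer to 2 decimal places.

Cumulative frequencies: 12, 27, 42, 52, 60, 67, 74, 79
n = 79; position = 3n/4 = 59.25.
This falls in the class 21 to under 24: L = 21, F = 52, f = 8, h = 3.
Upper quartile ≈ 21 + ((59.25 − 52) / 8) × 3 = 23.7188

23.72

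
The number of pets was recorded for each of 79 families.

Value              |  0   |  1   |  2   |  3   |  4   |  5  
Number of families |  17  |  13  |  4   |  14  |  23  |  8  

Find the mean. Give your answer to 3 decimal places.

Values: 0, 1, 2, 3, 4, 5
Σfx = 17×0 + 13×1 + 4×2 + 14×3 + 23×4 + 8×5 = 195
n = Σf = 79
Mean = 195 / 79 = 2.4684

2.468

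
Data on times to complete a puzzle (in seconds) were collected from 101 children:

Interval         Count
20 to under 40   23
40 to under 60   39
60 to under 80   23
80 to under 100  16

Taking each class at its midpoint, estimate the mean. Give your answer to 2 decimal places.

56.34

Midpoints: 30, 50, 70, 90
Σfm = 23×30 + 39×50 + 23×70 + 16×90 = 5690
n = Σf = 101
Mean = 5690 / 101 = 56.3366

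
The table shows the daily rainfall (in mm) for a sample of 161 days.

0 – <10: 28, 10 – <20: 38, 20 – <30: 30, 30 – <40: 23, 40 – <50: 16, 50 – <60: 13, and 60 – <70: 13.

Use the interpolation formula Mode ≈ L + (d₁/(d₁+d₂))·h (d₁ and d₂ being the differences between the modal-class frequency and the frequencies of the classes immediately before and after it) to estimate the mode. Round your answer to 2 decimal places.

15.56

Modal class: 10 – <20 (highest frequency 38).
d₁ = 38 − 28 = 10, d₂ = 38 − 30 = 8
Mode ≈ 10 + (10/(10+8)) × 10 = 10 + 5.5556 = 15.5556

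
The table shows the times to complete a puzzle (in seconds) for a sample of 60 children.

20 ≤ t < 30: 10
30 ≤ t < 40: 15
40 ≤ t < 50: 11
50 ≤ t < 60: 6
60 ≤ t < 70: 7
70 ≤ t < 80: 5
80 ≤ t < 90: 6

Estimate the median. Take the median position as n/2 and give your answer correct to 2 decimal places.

Cumulative frequencies: 10, 25, 36, 42, 49, 54, 60
n = 60; position = n/2 = 30.
This falls in the class 40 ≤ t < 50: L = 40, F = 25, f = 11, h = 10.
Median ≈ 40 + ((30 − 25) / 11) × 10 = 44.5455

44.55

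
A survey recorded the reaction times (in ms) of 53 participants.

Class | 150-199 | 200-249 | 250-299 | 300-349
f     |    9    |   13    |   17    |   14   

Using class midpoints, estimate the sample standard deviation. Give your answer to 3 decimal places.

Midpoints: 174.5, 224.5, 274.5, 324.5
n = 53, Σfm = 13698.5, mean = 258.4623
Σfm² = 3684413.25
Σf(m − x̄)² = Σfm² − (Σfm)²/n = 3684413.25 − 13698.5²/53 = 143867.9245
Sample variance = 143867.9245 / 52 = 2766.6909
Standard deviation = √2766.6909 = 52.5993

52.599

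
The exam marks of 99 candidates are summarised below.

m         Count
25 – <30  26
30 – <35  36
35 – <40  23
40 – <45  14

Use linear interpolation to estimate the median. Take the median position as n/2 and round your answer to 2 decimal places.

33.26

Cumulative frequencies: 26, 62, 85, 99
n = 99; position = n/2 = 49.5.
This falls in the class 30 – <35: L = 30, F = 26, f = 36, h = 5.
Median ≈ 30 + ((49.5 − 26) / 36) × 5 = 33.2639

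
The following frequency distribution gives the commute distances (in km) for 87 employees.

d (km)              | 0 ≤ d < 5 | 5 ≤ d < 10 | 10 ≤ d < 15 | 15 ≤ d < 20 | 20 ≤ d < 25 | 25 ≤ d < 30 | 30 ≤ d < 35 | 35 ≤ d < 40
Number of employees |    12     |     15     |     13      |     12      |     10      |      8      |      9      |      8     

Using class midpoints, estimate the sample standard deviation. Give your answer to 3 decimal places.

Midpoints: 2.5, 7.5, 12.5, 17.5, 22.5, 27.5, 32.5, 37.5
n = 87, Σfm = 1552.5, mean = 17.8448
Σfm² = 38493.75
Σf(m − x̄)² = Σfm² − (Σfm)²/n = 38493.75 − 1552.5²/87 = 10789.6552
Sample variance = 10789.6552 / 86 = 125.4611
Standard deviation = √125.4611 = 11.2009

11.201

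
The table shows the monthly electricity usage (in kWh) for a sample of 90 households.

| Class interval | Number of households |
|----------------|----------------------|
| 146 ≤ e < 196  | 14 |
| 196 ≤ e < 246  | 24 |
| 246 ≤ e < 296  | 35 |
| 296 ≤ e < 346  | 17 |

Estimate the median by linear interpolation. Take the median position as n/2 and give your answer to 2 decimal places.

Cumulative frequencies: 14, 38, 73, 90
n = 90; position = n/2 = 45.
This falls in the class 246 ≤ e < 296: L = 246, F = 38, f = 35, h = 50.
Median ≈ 246 + ((45 − 38) / 35) × 50 = 256.0000

256.00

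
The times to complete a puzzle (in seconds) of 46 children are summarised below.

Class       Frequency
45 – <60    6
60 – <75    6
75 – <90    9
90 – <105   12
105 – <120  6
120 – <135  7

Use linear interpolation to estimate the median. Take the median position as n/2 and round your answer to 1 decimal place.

92.5

Cumulative frequencies: 6, 12, 21, 33, 39, 46
n = 46; position = n/2 = 23.
This falls in the class 90 – <105: L = 90, F = 21, f = 12, h = 15.
Median ≈ 90 + ((23 − 21) / 12) × 15 = 92.5000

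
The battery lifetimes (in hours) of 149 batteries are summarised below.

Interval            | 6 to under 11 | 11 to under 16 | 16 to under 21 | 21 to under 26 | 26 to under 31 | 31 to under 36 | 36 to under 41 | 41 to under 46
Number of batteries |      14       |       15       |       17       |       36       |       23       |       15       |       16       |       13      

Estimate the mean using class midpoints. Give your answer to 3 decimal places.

Midpoints: 8.5, 13.5, 18.5, 23.5, 28.5, 33.5, 38.5, 43.5
Σfm = 14×8.5 + 15×13.5 + 17×18.5 + 36×23.5 + 23×28.5 + 15×33.5 + 16×38.5 + 13×43.5 = 3821.5
n = Σf = 149
Mean = 3821.5 / 149 = 25.6477

25.648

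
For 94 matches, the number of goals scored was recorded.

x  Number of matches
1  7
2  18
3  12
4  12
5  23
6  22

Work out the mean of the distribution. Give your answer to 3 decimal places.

3.979

Values: 1, 2, 3, 4, 5, 6
Σfx = 7×1 + 18×2 + 12×3 + 12×4 + 23×5 + 22×6 = 374
n = Σf = 94
Mean = 374 / 94 = 3.9787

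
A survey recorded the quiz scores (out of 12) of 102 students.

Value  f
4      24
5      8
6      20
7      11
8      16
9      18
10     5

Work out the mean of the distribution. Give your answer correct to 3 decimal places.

Values: 4, 5, 6, 7, 8, 9, 10
Σfx = 24×4 + 8×5 + 20×6 + 11×7 + 16×8 + 18×9 + 5×10 = 673
n = Σf = 102
Mean = 673 / 102 = 6.5980

6.598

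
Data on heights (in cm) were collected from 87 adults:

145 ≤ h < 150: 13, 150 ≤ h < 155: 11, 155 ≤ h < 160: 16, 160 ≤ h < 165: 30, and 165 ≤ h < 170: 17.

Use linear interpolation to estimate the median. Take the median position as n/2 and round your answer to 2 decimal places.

Cumulative frequencies: 13, 24, 40, 70, 87
n = 87; position = n/2 = 43.5.
This falls in the class 160 ≤ h < 165: L = 160, F = 40, f = 30, h = 5.
Median ≈ 160 + ((43.5 − 40) / 30) × 5 = 160.5833

160.58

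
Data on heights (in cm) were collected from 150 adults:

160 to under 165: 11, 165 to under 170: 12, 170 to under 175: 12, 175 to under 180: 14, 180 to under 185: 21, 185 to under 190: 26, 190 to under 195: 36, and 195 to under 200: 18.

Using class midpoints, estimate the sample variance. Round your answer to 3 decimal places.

Midpoints: 162.5, 167.5, 172.5, 177.5, 182.5, 187.5, 192.5, 197.5
n = 150, Σfm = 27545, mean = 183.6333
Σfm² = 5074937.5
Σf(m − x̄)² = Σfm² − (Σfm)²/n = 5074937.5 − 27545²/150 = 16757.3333
Sample variance = 16757.3333 / 149 = 112.4653

112.465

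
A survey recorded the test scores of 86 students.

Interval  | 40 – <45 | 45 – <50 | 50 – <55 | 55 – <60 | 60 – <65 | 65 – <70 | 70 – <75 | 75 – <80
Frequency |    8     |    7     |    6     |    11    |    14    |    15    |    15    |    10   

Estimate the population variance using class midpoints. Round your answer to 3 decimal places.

113.659

Midpoints: 42.5, 47.5, 52.5, 57.5, 62.5, 67.5, 72.5, 77.5
n = 86, Σfm = 5370, mean = 62.4419
Σfm² = 345087.5
Σf(m − x̄)² = Σfm² − (Σfm)²/n = 345087.5 − 5370²/86 = 9774.7093
Population variance = 9774.7093 / 86 = 113.6594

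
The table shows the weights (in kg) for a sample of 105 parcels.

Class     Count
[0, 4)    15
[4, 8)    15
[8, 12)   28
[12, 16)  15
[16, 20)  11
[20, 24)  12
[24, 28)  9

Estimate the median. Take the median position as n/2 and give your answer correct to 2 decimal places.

Cumulative frequencies: 15, 30, 58, 73, 84, 96, 105
n = 105; position = n/2 = 52.5.
This falls in the class [8, 12): L = 8, F = 30, f = 28, h = 4.
Median ≈ 8 + ((52.5 − 30) / 28) × 4 = 11.2143

11.21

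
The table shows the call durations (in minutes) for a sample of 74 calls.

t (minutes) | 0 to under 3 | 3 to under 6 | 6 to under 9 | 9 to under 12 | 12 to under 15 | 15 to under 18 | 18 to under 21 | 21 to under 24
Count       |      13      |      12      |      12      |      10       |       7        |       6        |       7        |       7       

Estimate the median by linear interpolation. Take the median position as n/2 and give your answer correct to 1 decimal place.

9.0

Cumulative frequencies: 13, 25, 37, 47, 54, 60, 67, 74
n = 74; position = n/2 = 37.
This falls in the class 6 to under 9: L = 6, F = 25, f = 12, h = 3.
Median ≈ 6 + ((37 − 25) / 12) × 3 = 9.0000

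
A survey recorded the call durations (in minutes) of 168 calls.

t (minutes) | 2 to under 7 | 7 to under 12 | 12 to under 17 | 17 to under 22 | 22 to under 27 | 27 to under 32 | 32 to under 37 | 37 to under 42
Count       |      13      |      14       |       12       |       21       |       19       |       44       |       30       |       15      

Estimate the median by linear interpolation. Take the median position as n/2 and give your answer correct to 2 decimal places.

27.57

Cumulative frequencies: 13, 27, 39, 60, 79, 123, 153, 168
n = 168; position = n/2 = 84.
This falls in the class 27 to under 32: L = 27, F = 79, f = 44, h = 5.
Median ≈ 27 + ((84 − 79) / 44) × 5 = 27.5682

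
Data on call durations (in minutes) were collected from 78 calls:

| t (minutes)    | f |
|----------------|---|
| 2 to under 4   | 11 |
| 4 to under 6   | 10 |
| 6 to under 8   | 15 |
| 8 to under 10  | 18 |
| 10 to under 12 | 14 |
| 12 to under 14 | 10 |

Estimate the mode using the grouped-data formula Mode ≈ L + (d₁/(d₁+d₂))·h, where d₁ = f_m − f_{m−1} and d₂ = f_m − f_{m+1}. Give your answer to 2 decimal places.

8.86

Modal class: 8 to under 10 (highest frequency 18).
d₁ = 18 − 15 = 3, d₂ = 18 − 14 = 4
Mode ≈ 8 + (3/(3+4)) × 2 = 8 + 0.8571 = 8.8571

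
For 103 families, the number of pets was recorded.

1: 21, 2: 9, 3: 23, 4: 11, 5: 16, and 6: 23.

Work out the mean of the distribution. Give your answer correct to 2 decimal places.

Values: 1, 2, 3, 4, 5, 6
Σfx = 21×1 + 9×2 + 23×3 + 11×4 + 16×5 + 23×6 = 370
n = Σf = 103
Mean = 370 / 103 = 3.5922

3.59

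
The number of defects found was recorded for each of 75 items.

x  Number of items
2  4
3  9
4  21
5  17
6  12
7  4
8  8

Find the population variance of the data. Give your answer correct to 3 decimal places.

Values: 2, 3, 4, 5, 6, 7, 8
n = 75, Σfx = 368, mean = 4.9067
Σfx² = 1998
Σf(x − x̄)² = Σfx² − (Σfx)²/n = 1998 − 368²/75 = 192.3467
Population variance = 192.3467 / 75 = 2.5646

2.565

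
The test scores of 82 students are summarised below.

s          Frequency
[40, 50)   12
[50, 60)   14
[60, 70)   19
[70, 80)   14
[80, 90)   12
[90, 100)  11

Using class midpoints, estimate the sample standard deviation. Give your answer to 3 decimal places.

Midpoints: 45, 55, 65, 75, 85, 95
n = 82, Σfm = 5660, mean = 69.0244
Σfm² = 411650
Σf(m − x̄)² = Σfm² − (Σfm)²/n = 411650 − 5660²/82 = 20971.9512
Sample variance = 20971.9512 / 81 = 258.9130
Standard deviation = √258.9130 = 16.0908

16.091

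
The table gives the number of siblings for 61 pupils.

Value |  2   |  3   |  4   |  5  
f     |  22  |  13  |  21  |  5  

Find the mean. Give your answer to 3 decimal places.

Values: 2, 3, 4, 5
Σfx = 22×2 + 13×3 + 21×4 + 5×5 = 192
n = Σf = 61
Mean = 192 / 61 = 3.1475

3.148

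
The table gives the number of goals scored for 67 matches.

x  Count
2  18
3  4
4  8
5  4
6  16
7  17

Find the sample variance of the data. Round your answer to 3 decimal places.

4.000

Values: 2, 3, 4, 5, 6, 7
n = 67, Σfx = 315, mean = 4.7015
Σfx² = 1745
Σf(x − x̄)² = Σfx² − (Σfx)²/n = 1745 − 315²/67 = 264.0299
Sample variance = 264.0299 / 66 = 4.0005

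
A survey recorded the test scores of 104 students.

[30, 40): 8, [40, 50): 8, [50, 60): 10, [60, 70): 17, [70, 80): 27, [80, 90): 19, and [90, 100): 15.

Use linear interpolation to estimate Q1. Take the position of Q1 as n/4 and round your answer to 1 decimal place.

Cumulative frequencies: 8, 16, 26, 43, 70, 89, 104
n = 104; position = n/4 = 26.
This falls in the class [50, 60): L = 50, F = 16, f = 10, h = 10.
Lower quartile ≈ 50 + ((26 − 16) / 10) × 10 = 60.0000

60.0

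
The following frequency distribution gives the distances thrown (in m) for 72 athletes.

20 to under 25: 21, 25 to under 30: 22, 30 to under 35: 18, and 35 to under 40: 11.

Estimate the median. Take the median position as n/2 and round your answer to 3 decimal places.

28.409

Cumulative frequencies: 21, 43, 61, 72
n = 72; position = n/2 = 36.
This falls in the class 25 to under 30: L = 25, F = 21, f = 22, h = 5.
Median ≈ 25 + ((36 − 21) / 22) × 5 = 28.4091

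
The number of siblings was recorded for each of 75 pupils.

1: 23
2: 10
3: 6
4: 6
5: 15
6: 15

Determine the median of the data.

Cumulative frequencies: 23, 33, 39, 45, 60, 75
n = 75, so the median is the value in position (n+1)/2 = 38.
Position 38 falls at value 3.

3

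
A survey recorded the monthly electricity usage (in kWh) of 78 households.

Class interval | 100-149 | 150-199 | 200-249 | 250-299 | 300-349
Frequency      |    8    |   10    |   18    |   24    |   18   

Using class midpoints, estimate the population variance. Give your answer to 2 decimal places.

Midpoints: 124.5, 174.5, 224.5, 274.5, 324.5
n = 78, Σfm = 19211, mean = 246.2949
Σfm² = 5039519.5
Σf(m − x̄)² = Σfm² − (Σfm)²/n = 5039519.5 − 19211²/78 = 307948.7179
Population variance = 307948.7179 / 78 = 3948.0605

3948.06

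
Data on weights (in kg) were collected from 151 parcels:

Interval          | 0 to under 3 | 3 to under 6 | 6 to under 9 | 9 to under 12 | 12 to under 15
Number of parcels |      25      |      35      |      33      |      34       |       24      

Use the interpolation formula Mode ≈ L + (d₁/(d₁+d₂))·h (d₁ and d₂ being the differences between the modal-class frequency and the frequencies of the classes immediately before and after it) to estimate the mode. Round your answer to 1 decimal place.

Modal class: 3 to under 6 (highest frequency 35).
d₁ = 35 − 25 = 10, d₂ = 35 − 33 = 2
Mode ≈ 3 + (10/(10+2)) × 3 = 3 + 2.5000 = 5.5000

5.5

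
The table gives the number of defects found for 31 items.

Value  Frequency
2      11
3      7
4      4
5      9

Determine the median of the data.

Cumulative frequencies: 11, 18, 22, 31
n = 31, so the median is the value in position (n+1)/2 = 16.
Position 16 falls at value 3.

3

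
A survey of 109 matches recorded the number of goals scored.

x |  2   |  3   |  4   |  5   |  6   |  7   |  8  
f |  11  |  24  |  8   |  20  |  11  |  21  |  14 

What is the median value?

5

Cumulative frequencies: 11, 35, 43, 63, 74, 95, 109
n = 109, so the median is the value in position (n+1)/2 = 55.
Position 55 falls at value 5.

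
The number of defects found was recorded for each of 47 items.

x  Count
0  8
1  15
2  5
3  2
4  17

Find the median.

2

Cumulative frequencies: 8, 23, 28, 30, 47
n = 47, so the median is the value in position (n+1)/2 = 24.
Position 24 falls at value 2.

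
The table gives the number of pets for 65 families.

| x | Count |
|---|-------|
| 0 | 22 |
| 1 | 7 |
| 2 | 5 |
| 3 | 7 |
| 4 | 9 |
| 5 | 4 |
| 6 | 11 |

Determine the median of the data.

Cumulative frequencies: 22, 29, 34, 41, 50, 54, 65
n = 65, so the median is the value in position (n+1)/2 = 33.
Position 33 falls at value 2.

2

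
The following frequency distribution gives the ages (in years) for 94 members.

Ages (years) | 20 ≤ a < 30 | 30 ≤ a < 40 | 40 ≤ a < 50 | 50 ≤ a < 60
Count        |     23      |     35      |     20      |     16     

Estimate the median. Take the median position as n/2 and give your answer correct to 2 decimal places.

Cumulative frequencies: 23, 58, 78, 94
n = 94; position = n/2 = 47.
This falls in the class 30 ≤ a < 40: L = 30, F = 23, f = 35, h = 10.
Median ≈ 30 + ((47 − 23) / 35) × 10 = 36.8571

36.86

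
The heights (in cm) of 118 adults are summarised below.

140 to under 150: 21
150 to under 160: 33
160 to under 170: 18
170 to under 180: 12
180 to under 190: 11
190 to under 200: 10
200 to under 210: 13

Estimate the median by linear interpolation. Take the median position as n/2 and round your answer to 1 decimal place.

Cumulative frequencies: 21, 54, 72, 84, 95, 105, 118
n = 118; position = n/2 = 59.
This falls in the class 160 to under 170: L = 160, F = 54, f = 18, h = 10.
Median ≈ 160 + ((59 − 54) / 18) × 10 = 162.7778

162.8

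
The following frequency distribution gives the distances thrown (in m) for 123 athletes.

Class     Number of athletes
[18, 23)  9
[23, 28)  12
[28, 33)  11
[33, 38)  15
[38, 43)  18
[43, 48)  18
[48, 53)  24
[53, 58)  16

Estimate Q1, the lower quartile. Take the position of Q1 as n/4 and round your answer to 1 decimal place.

32.4

Cumulative frequencies: 9, 21, 32, 47, 65, 83, 107, 123
n = 123; position = n/4 = 30.75.
This falls in the class [28, 33): L = 28, F = 21, f = 11, h = 5.
Lower quartile ≈ 28 + ((30.75 − 21) / 11) × 5 = 32.4318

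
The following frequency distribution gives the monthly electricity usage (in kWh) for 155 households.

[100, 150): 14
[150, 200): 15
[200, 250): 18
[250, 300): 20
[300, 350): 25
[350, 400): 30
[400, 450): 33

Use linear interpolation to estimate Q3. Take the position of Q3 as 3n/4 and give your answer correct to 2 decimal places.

390.42

Cumulative frequencies: 14, 29, 47, 67, 92, 122, 155
n = 155; position = 3n/4 = 116.25.
This falls in the class [350, 400): L = 350, F = 92, f = 30, h = 50.
Upper quartile ≈ 350 + ((116.25 − 92) / 30) × 50 = 390.4167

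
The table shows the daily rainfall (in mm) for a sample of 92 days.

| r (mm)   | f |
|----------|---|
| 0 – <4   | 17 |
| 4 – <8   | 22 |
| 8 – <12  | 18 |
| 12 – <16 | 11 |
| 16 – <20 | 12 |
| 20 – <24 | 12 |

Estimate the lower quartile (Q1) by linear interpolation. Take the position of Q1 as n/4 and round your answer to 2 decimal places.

5.09

Cumulative frequencies: 17, 39, 57, 68, 80, 92
n = 92; position = n/4 = 23.
This falls in the class 4 – <8: L = 4, F = 17, f = 22, h = 4.
Lower quartile ≈ 4 + ((23 − 17) / 22) × 4 = 5.0909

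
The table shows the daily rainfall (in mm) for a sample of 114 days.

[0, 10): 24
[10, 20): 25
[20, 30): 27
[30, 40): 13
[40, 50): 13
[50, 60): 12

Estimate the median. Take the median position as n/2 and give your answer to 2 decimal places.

Cumulative frequencies: 24, 49, 76, 89, 102, 114
n = 114; position = n/2 = 57.
This falls in the class [20, 30): L = 20, F = 49, f = 27, h = 10.
Median ≈ 20 + ((57 − 49) / 27) × 10 = 22.9630

22.96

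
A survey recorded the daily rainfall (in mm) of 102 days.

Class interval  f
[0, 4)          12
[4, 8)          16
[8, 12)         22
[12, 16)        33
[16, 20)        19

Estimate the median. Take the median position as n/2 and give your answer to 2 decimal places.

12.12

Cumulative frequencies: 12, 28, 50, 83, 102
n = 102; position = n/2 = 51.
This falls in the class [12, 16): L = 12, F = 50, f = 33, h = 4.
Median ≈ 12 + ((51 − 50) / 33) × 4 = 12.1212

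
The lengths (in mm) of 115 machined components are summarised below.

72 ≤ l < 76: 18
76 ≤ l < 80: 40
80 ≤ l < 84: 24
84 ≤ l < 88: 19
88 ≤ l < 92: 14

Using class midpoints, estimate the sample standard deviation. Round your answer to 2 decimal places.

5.02

Midpoints: 74, 78, 82, 86, 90
n = 115, Σfm = 9314, mean = 80.9913
Σfm² = 757228
Σf(m − x̄)² = Σfm² − (Σfm)²/n = 757228 − 9314²/115 = 2874.9913
Sample variance = 2874.9913 / 114 = 25.2192
Standard deviation = √25.2192 = 5.0219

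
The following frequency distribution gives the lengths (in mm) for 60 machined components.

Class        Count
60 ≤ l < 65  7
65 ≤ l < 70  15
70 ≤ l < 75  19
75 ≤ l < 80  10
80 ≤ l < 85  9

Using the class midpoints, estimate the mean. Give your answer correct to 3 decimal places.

72.417

Midpoints: 62.5, 67.5, 72.5, 77.5, 82.5
Σfm = 7×62.5 + 15×67.5 + 19×72.5 + 10×77.5 + 9×82.5 = 4345
n = Σf = 60
Mean = 4345 / 60 = 72.4167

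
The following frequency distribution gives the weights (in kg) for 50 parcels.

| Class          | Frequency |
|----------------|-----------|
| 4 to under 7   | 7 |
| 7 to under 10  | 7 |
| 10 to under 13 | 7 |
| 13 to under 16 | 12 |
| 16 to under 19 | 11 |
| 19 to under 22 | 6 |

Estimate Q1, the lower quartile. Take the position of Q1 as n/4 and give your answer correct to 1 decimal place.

9.4

Cumulative frequencies: 7, 14, 21, 33, 44, 50
n = 50; position = n/4 = 12.5.
This falls in the class 7 to under 10: L = 7, F = 7, f = 7, h = 3.
Lower quartile ≈ 7 + ((12.5 − 7) / 7) × 3 = 9.3571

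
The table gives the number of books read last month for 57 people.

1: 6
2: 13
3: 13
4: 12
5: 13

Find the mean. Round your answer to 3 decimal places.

Values: 1, 2, 3, 4, 5
Σfx = 6×1 + 13×2 + 13×3 + 12×4 + 13×5 = 184
n = Σf = 57
Mean = 184 / 57 = 3.2281

3.228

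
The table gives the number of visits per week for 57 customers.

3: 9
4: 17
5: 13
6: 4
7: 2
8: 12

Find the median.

Cumulative frequencies: 9, 26, 39, 43, 45, 57
n = 57, so the median is the value in position (n+1)/2 = 29.
Position 29 falls at value 5.

5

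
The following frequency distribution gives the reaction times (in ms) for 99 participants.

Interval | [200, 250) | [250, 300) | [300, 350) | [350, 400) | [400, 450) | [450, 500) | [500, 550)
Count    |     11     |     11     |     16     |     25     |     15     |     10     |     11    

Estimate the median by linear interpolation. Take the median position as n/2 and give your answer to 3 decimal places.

Cumulative frequencies: 11, 22, 38, 63, 78, 88, 99
n = 99; position = n/2 = 49.5.
This falls in the class [350, 400): L = 350, F = 38, f = 25, h = 50.
Median ≈ 350 + ((49.5 − 38) / 25) × 50 = 373.0000

373.000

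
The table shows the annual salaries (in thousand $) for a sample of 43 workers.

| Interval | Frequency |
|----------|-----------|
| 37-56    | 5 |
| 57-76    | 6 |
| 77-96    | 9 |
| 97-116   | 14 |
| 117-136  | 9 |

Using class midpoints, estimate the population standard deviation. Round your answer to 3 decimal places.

Midpoints: 46.5, 66.5, 86.5, 106.5, 126.5
n = 43, Σfm = 4039.5, mean = 93.9419
Σfm² = 407496.75
Σf(m − x̄)² = Σfm² − (Σfm)²/n = 407496.75 − 4039.5²/43 = 28018.6047
Population variance = 28018.6047 / 43 = 651.5955
Standard deviation = √651.5955 = 25.5264

25.526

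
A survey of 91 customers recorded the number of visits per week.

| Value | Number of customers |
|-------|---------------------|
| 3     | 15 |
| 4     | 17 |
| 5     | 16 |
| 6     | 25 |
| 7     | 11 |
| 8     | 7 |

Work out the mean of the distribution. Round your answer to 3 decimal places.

Values: 3, 4, 5, 6, 7, 8
Σfx = 15×3 + 17×4 + 16×5 + 25×6 + 11×7 + 7×8 = 476
n = Σf = 91
Mean = 476 / 91 = 5.2308

5.231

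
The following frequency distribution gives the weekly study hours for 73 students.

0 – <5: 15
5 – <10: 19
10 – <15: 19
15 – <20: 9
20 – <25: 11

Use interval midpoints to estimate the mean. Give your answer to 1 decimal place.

Midpoints: 2.5, 7.5, 12.5, 17.5, 22.5
Σfm = 15×2.5 + 19×7.5 + 19×12.5 + 9×17.5 + 11×22.5 = 822.5
n = Σf = 73
Mean = 822.5 / 73 = 11.2671

11.3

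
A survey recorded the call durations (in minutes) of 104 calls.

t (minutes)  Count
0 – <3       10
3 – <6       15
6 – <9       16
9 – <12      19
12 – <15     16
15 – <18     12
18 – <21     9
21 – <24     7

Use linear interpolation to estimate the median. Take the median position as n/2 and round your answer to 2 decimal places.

Cumulative frequencies: 10, 25, 41, 60, 76, 88, 97, 104
n = 104; position = n/2 = 52.
This falls in the class 9 – <12: L = 9, F = 41, f = 19, h = 3.
Median ≈ 9 + ((52 − 41) / 19) × 3 = 10.7368

10.74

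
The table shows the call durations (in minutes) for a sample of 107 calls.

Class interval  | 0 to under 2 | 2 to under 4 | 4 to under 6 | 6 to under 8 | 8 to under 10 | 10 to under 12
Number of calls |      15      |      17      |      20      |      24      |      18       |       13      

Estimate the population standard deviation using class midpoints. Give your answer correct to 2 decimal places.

Midpoints: 1, 3, 5, 7, 9, 11
n = 107, Σfm = 639, mean = 5.9720
Σfm² = 4875
Σf(m − x̄)² = Σfm² − (Σfm)²/n = 4875 − 639²/107 = 1058.9159
Population variance = 1058.9159 / 107 = 9.8964
Standard deviation = √9.8964 = 3.1459

3.15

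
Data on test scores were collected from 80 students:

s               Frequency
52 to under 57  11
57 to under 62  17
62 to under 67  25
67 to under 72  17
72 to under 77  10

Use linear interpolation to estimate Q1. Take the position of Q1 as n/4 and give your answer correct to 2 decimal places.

59.65

Cumulative frequencies: 11, 28, 53, 70, 80
n = 80; position = n/4 = 20.
This falls in the class 57 to under 62: L = 57, F = 11, f = 17, h = 5.
Lower quartile ≈ 57 + ((20 − 11) / 17) × 5 = 59.6471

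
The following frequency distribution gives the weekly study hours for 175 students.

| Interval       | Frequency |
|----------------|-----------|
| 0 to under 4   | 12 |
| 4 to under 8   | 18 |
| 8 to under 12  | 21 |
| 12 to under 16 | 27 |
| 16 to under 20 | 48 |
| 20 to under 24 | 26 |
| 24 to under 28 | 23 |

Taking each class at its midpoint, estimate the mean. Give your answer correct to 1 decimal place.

Midpoints: 2, 6, 10, 14, 18, 22, 26
Σfm = 12×2 + 18×6 + 21×10 + 27×14 + 48×18 + 26×22 + 23×26 = 2754
n = Σf = 175
Mean = 2754 / 175 = 15.7371

15.7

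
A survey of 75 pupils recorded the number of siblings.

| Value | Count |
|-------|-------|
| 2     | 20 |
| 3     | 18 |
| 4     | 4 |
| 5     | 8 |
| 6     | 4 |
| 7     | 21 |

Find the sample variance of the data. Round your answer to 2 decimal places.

4.12

Values: 2, 3, 4, 5, 6, 7
n = 75, Σfx = 321, mean = 4.2800
Σfx² = 1679
Σf(x − x̄)² = Σfx² − (Σfx)²/n = 1679 − 321²/75 = 305.1200
Sample variance = 305.1200 / 74 = 4.1232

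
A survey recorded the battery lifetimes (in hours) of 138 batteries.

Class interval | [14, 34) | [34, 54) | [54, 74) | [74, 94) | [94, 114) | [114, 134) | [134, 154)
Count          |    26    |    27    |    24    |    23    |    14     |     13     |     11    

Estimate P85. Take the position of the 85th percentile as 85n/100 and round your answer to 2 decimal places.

Cumulative frequencies: 26, 53, 77, 100, 114, 127, 138
n = 138; position = 85n/100 = 117.3.
This falls in the class [114, 134): L = 114, F = 114, f = 13, h = 20.
85th percentile ≈ 114 + ((117.3 − 114) / 13) × 20 = 119.0769

119.08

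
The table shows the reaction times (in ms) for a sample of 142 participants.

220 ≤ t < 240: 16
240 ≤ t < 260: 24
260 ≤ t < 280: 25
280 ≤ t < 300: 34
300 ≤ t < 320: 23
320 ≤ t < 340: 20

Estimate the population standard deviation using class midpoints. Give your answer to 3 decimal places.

Midpoints: 230, 250, 270, 290, 310, 330
n = 142, Σfm = 40020, mean = 281.8310
Σfm² = 11416600
Σf(m − x̄)² = Σfm² − (Σfm)²/n = 11416600 − 40020²/142 = 137723.9437
Population variance = 137723.9437 / 142 = 969.8869
Standard deviation = √969.8869 = 31.1430

31.143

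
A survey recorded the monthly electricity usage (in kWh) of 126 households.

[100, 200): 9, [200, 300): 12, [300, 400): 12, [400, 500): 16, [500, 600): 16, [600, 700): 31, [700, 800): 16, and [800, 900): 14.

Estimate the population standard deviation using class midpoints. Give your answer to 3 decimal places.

Midpoints: 150, 250, 350, 450, 550, 650, 750, 850
n = 126, Σfm = 68600, mean = 544.4444
Σfm² = 42715000
Σf(m − x̄)² = Σfm² − (Σfm)²/n = 42715000 − 68600²/126 = 5366111.1111
Population variance = 5366111.1111 / 126 = 42588.1834
Standard deviation = √42588.1834 = 206.3690

206.369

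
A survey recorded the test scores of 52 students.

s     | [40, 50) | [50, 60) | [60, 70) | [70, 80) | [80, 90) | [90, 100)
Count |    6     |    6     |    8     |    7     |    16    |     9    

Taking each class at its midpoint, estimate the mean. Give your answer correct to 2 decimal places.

74.23

Midpoints: 45, 55, 65, 75, 85, 95
Σfm = 6×45 + 6×55 + 8×65 + 7×75 + 16×85 + 9×95 = 3860
n = Σf = 52
Mean = 3860 / 52 = 74.2308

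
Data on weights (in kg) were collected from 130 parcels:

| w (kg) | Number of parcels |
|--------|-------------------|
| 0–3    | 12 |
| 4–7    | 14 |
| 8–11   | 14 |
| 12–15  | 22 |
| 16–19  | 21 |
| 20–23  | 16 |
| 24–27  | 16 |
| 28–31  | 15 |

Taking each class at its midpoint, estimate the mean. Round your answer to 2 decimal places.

16.05

Midpoints: 1.5, 5.5, 9.5, 13.5, 17.5, 21.5, 25.5, 29.5
Σfm = 12×1.5 + 14×5.5 + 14×9.5 + 22×13.5 + 21×17.5 + 16×21.5 + 16×25.5 + 15×29.5 = 2087
n = Σf = 130
Mean = 2087 / 130 = 16.0538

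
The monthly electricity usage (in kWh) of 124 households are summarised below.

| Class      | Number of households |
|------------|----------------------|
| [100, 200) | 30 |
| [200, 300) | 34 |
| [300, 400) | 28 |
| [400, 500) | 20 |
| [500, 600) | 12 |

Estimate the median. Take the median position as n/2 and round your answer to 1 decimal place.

294.1

Cumulative frequencies: 30, 64, 92, 112, 124
n = 124; position = n/2 = 62.
This falls in the class [200, 300): L = 200, F = 30, f = 34, h = 100.
Median ≈ 200 + ((62 − 30) / 34) × 100 = 294.1176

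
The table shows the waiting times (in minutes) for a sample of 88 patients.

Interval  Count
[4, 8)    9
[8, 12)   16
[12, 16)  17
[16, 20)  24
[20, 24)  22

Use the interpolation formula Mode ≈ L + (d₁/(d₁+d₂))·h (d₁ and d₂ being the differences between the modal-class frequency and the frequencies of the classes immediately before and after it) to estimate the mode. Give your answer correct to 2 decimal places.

19.11

Modal class: [16, 20) (highest frequency 24).
d₁ = 24 − 17 = 7, d₂ = 24 − 22 = 2
Mode ≈ 16 + (7/(7+2)) × 4 = 16 + 3.1111 = 19.1111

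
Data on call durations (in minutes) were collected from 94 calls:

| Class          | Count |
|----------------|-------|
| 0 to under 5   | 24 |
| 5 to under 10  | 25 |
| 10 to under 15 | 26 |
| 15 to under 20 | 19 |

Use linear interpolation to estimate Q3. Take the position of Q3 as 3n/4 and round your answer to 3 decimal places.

14.135

Cumulative frequencies: 24, 49, 75, 94
n = 94; position = 3n/4 = 70.5.
This falls in the class 10 to under 15: L = 10, F = 49, f = 26, h = 5.
Upper quartile ≈ 10 + ((70.5 − 49) / 26) × 5 = 14.1346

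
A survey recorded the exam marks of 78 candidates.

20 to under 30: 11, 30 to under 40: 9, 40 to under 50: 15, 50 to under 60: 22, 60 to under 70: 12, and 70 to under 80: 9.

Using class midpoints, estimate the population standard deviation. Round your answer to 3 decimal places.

15.249

Midpoints: 25, 35, 45, 55, 65, 75
n = 78, Σfm = 3930, mean = 50.3846
Σfm² = 216150
Σf(m − x̄)² = Σfm² − (Σfm)²/n = 216150 − 3930²/78 = 18138.4615
Population variance = 18138.4615 / 78 = 232.5444
Standard deviation = √232.5444 = 15.2494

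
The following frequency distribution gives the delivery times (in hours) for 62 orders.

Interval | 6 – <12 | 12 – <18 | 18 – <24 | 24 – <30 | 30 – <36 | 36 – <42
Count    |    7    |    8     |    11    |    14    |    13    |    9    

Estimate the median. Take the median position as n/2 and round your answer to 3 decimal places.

26.143

Cumulative frequencies: 7, 15, 26, 40, 53, 62
n = 62; position = n/2 = 31.
This falls in the class 24 – <30: L = 24, F = 26, f = 14, h = 6.
Median ≈ 24 + ((31 − 26) / 14) × 6 = 26.1429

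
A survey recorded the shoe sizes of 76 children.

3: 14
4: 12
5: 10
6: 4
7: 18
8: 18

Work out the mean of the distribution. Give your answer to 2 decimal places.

Values: 3, 4, 5, 6, 7, 8
Σfx = 14×3 + 12×4 + 10×5 + 4×6 + 18×7 + 18×8 = 434
n = Σf = 76
Mean = 434 / 76 = 5.7105

5.71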